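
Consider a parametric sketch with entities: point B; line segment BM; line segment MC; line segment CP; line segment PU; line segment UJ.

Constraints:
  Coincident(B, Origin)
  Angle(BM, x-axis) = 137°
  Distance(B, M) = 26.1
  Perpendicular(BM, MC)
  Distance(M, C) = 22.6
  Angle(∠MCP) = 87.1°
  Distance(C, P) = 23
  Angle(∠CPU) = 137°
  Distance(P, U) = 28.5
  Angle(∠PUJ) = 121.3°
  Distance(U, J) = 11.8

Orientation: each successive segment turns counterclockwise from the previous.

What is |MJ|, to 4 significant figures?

41.18

B is at the origin; BM runs at 137.0° with length 26.1, so M = (-19.09, 17.80). The perpendicularity gives MC at right angles to BM, so MC runs at -133.0°; with |MC| = 22.6, C = (-34.50, 1.272). ∠MCP = 87.1° gives CP at -40.10° from the x-axis; with |CP| = 23.0, P = (-16.91, -13.54). ∠CPU = 137.0° gives PU at 2.900° from the x-axis; with |PU| = 28.5, U = (11.56, -12.10). ∠PUJ = 121.3° gives UJ at 61.60° from the x-axis; with |UJ| = 11.8, J = (17.17, -1.722). Then |MJ| = |J − M| = 41.18.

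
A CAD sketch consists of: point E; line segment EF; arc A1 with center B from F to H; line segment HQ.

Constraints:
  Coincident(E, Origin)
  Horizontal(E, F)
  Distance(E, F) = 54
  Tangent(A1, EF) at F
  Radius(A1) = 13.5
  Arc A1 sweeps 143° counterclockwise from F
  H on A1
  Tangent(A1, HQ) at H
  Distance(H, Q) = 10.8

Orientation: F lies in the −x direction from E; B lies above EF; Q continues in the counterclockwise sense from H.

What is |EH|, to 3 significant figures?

51.9

E is at the origin; EF is horizontal with |EF| = 54.0 and F on the −x side, so F = (-54.0, 0.00). Since A1 is tangent to EF there, BF ⟂ EF, so B = F + (0, 13.5) = (-54.0, 13.5). On A1, F sits at bearing -90° from B; a 143° counterclockwise sweep puts H at bearing 53°, so H = B + 13.5·(cos 53°, sin 53°) = (-45.9, 24.3). Then |EH| = |H − E| = 51.9.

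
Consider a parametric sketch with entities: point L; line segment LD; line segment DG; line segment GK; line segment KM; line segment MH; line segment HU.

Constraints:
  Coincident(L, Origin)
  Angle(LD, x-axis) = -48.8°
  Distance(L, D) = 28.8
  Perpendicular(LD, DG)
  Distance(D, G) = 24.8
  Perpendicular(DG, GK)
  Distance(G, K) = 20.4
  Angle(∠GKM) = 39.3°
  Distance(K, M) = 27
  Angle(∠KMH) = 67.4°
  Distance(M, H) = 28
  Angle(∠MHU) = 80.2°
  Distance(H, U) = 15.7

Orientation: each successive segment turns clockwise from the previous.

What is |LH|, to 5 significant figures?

50.850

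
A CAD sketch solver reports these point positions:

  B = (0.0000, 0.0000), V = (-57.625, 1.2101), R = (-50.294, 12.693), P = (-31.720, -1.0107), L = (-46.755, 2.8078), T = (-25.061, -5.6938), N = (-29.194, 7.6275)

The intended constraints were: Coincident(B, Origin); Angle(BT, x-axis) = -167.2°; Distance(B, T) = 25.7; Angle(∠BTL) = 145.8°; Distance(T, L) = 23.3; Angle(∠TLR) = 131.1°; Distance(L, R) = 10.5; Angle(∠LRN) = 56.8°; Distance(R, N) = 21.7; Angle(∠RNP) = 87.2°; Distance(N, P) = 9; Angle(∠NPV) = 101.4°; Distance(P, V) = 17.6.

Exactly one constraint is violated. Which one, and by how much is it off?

Distance(P, V) = 17.6 — off by 8.40.

B = (0.00, 0.00) ✓; BT at -167.2° ✓; |BT| = 25.70 ✓; ∠BTL = 145.8° ✓; |TL| = 23.30 ✓; ∠TLR = 131.1° ✓; |LR| = 10.50 ✓; ∠LRN = 56.80° ✓; |RN| = 21.70 ✓; ∠RNP = 87.20° ✓; |NP| = 9.000 ✓; ∠NPV = 101.4° ✓; |PV| = 26.00 ✗.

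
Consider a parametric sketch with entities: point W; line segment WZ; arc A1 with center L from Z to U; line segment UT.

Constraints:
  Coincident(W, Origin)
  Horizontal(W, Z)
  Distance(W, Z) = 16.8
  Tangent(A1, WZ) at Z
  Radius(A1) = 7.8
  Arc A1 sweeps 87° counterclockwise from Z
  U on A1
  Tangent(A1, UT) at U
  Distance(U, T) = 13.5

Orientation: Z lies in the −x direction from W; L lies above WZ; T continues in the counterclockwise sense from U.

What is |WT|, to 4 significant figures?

22.46

W is at the origin; W and Z share the same y with |WZ| = 16.8 and Z on the −x side, so Z = (-16.80, 0.000). Since A1 is tangent to WZ there, LZ ⟂ WZ, so L = Z + (0, 7.8) = (-16.80, 7.800). On A1, Z sits at bearing -90° from L; an 87° counterclockwise sweep puts U at bearing -3°, so U = L + 7.8·(cos -3°, sin -3°) = (-9.011, 7.392). Since A1 is tangent to UT there, LU ⟂ UT, so UT runs along (−sin -3°, cos -3°); with |UT| = 13.5, T = (-8.304, 20.87). Then |WT| = |T − W| = 22.46.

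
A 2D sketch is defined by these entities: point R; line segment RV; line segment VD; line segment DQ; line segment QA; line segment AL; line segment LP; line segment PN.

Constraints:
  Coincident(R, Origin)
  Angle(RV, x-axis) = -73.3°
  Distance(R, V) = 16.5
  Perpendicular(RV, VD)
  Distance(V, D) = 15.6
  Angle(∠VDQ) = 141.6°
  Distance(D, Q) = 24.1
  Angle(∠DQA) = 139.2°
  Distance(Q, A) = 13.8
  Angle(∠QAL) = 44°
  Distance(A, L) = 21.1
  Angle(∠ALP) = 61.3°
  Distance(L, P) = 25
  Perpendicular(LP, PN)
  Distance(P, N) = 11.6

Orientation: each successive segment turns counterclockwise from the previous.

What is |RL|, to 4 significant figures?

19.83

R is at the origin; RV runs at -73.3° with length 16.5, so V = (4.741, -15.80). The perpendicularity gives VD at right angles to RV, so VD runs at 16.70°; with |VD| = 15.6, D = (19.68, -11.32). ∠VDQ = 141.6° gives DQ at 55.10° from the x-axis; with |DQ| = 24.1, Q = (33.47, 8.444). ∠DQA = 139.2° gives QA at 95.90° from the x-axis; with |QA| = 13.8, A = (32.05, 22.17). ∠QAL = 44.0° gives AL at -128.1° from the x-axis; with |AL| = 21.1, L = (19.03, 5.567). Then |RL| = |L − R| = 19.83.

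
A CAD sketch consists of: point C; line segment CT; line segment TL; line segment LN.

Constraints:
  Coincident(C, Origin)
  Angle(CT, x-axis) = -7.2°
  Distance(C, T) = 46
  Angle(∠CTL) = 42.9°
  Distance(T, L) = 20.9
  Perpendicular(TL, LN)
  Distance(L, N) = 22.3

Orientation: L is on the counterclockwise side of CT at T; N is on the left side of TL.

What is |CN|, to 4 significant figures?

15.65

C is at the origin; CT runs at -7.2° with length 46.0, so T = 46.0·(cos -7.2°, sin -7.2°) = (45.64, -5.765). ∠CTL = 42.9°, so TL runs at -7.2° + (180° − 42.9°) = 129.9° from the x-axis; with |TL| = 20.9, L = T + 20.9·(cos 129.9°, sin 129.9°) = (32.23, 10.27). TL ⟂ LN; with |LN| = 22.3 on the left of TL, N = L + 22.3·(-0.7672, -0.6414) = (15.12, -4.036). Then |CN| = |N − C| = 15.65.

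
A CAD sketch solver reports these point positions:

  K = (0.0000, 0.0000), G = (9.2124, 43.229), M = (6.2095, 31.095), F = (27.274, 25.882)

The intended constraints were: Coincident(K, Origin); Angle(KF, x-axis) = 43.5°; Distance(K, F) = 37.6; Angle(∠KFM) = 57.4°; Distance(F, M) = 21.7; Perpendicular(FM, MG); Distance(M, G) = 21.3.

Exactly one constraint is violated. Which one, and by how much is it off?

Distance(M, G) = 21.3 — off by 8.80.

K = (0.00, 0.00) ✓; KF at 43.50° ✓; |KF| = 37.60 ✓; ∠KFM = 57.40° ✓; |FM| = 21.70 ✓; ∠(FM, MG) = 90.00° ✓; |MG| = 12.50 ✗.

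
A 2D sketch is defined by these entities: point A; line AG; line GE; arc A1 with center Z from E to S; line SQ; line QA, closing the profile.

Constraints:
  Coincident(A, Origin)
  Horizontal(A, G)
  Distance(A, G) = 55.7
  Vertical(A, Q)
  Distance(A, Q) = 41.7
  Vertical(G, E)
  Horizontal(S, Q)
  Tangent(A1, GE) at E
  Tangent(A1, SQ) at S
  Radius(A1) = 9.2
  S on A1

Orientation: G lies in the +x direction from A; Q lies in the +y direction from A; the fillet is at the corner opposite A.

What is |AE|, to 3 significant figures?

64.5

A is at the origin; AG is horizontal with |AG| = 55.7 and G on the +x side, so G = (55.7, 0.00). A and Q share the same x with |AQ| = 41.7 and Q on the +y side, so Q = (0.00, 41.7). The virtual corner opposite A is at (55.7, 41.7). Tangency of A1 to GE means the radius ZE is perpendicular to GE and the tangent condition forces ZS to be normal to SQ, with radius 9.2, so the center Z sits 9.2 in from both sides at Z = (46.5, 32.5). That places the tangent points at E = (55.7, 32.5) on GE and S = (46.5, 41.7) on SQ. Then |AE| = |E − A| = 64.5.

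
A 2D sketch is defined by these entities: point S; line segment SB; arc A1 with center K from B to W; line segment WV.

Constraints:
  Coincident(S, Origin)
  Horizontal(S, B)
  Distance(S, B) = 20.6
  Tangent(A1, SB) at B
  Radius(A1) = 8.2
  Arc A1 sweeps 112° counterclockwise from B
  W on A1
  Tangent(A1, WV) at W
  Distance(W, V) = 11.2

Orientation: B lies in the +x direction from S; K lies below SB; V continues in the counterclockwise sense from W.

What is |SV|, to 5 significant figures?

27.651

S is at the origin; S and B share the same y with |SB| = 20.6 and B on the +x side, so B = (20.600, 0.0000). A1 meets SB tangentially, so KB is at right angles to SB, so K = B + (0, -8.2) = (20.600, -8.2000). On A1, B sits at bearing 90° from K; a 112° counterclockwise sweep puts W at bearing 202°, so W = K + 8.2·(cos 202°, sin 202°) = (12.997, -11.272). A1 meets WV tangentially, so KW is at right angles to WV, so WV runs along (−sin 202°, cos 202°); with |WV| = 11.2, V = (17.193, -21.656). Then |SV| = |V − S| = 27.651.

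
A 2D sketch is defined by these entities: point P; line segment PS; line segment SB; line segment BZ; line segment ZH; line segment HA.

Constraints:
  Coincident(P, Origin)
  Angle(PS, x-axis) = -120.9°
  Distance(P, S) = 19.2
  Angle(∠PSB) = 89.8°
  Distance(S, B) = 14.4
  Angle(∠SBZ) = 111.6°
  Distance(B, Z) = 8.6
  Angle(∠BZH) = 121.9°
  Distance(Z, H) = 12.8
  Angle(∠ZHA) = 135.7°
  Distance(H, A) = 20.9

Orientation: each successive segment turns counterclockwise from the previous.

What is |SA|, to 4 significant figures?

24.12

P is at the origin; PS runs at -120.9° with length 19.2, so S = (-9.860, -16.47). ∠PSB = 89.8° gives SB at -30.70° from the x-axis; with |SB| = 14.4, B = (2.522, -23.83). ∠SBZ = 111.6° gives BZ at 37.70° from the x-axis; with |BZ| = 8.6, Z = (9.326, -18.57). ∠BZH = 121.9° gives ZH at 95.80° from the x-axis; with |ZH| = 12.8, H = (8.033, -5.833). ∠ZHA = 135.7° gives HA at 140.1° from the x-axis; with |HA| = 20.9, A = (-8.001, 7.573). Then |SA| = |A − S| = 24.12.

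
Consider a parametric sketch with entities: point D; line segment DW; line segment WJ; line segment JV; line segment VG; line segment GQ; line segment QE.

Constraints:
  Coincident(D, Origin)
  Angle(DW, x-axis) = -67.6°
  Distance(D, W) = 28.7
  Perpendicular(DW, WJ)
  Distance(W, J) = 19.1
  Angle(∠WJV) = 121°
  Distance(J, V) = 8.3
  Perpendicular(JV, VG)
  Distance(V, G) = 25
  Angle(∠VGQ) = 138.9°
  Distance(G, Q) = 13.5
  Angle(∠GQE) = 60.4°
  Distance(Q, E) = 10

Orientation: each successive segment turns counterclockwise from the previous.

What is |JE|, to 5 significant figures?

26.026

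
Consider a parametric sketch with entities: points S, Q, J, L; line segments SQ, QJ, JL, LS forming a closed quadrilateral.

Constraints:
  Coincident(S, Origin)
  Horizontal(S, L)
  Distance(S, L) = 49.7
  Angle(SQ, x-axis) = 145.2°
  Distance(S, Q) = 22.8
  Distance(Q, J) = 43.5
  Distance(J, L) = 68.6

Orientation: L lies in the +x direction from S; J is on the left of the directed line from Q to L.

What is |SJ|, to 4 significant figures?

50.63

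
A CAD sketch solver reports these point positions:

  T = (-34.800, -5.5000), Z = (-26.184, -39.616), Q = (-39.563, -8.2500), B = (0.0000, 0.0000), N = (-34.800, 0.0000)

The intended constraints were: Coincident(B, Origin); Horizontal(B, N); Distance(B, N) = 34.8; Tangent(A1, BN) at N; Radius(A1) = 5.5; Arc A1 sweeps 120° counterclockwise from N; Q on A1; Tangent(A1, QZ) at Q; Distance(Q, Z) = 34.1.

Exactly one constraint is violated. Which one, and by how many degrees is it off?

Tangent(A1, QZ) at Q — off by 6.90°.

B = (0.00, 0.00) ✓; B.y = 0.00, N.y = 0.00 ✓; |BN| = 34.80 ✓; ∠(TN, NB) = 90.00° ✓; |TN| = 5.500 ✓; bearing(T→Q) − bearing(T→N) = 120.0° ✓; |TQ| = 5.500 ✓; ∠(TQ, QZ) = 96.90° ✗; |QZ| = 34.10 ✓.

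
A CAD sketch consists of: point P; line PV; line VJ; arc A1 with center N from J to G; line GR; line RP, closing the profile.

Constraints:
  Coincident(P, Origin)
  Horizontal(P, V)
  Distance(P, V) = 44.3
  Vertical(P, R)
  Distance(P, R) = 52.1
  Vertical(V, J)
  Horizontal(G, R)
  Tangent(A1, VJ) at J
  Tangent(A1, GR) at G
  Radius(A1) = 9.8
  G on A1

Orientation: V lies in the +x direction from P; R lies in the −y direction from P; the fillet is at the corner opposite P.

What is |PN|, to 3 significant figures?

54.6

P is at the origin; P and V share the same y with |PV| = 44.3 and V on the +x side, so V = (44.3, 0.00). PR is vertical with |PR| = 52.1 and R on the −y side, so R = (0.00, -52.1). The virtual corner opposite P is at (44.3, -52.1). The tangent condition forces NJ to be normal to VJ and tangency of A1 to GR means the radius NG is perpendicular to GR, with radius 9.8, so the center N sits 9.8 in from both sides at N = (34.5, -42.3). Then |PN| = |N − P| = 54.6.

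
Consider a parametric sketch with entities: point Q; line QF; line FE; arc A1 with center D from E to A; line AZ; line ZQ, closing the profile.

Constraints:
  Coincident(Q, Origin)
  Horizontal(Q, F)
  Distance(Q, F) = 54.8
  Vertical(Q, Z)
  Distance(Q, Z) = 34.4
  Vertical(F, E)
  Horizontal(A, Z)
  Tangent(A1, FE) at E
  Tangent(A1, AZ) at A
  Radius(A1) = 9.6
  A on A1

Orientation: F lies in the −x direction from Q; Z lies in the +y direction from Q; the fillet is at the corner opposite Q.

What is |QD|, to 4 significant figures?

51.56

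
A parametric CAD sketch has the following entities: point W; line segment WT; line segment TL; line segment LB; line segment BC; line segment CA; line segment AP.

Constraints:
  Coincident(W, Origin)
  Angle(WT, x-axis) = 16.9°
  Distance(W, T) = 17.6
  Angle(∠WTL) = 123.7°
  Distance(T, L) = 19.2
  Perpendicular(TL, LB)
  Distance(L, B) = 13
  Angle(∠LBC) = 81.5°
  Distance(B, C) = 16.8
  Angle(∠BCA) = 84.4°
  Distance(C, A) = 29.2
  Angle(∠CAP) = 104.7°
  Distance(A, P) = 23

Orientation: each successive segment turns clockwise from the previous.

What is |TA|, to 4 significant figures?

20.27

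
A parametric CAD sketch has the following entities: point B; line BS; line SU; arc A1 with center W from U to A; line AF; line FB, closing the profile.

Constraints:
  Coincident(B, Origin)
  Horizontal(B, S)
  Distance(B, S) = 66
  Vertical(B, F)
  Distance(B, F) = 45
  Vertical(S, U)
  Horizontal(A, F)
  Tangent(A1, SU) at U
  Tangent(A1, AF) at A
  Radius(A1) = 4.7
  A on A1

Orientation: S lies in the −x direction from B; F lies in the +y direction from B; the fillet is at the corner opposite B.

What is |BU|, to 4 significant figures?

77.33

The virtual corner opposite B is at (-66.00, 45.00). A1 meets SU tangentially, so WU is at right angles to SU and since A1 is tangent to AF there, WA ⟂ AF, with radius 4.7, so the center W sits 4.7 in from both sides at W = (-61.30, 40.30). That places the tangent points at U = (-66.00, 40.30) on SU and A = (-61.30, 45.00) on AF. Then |BU| = |U − B| = 77.33.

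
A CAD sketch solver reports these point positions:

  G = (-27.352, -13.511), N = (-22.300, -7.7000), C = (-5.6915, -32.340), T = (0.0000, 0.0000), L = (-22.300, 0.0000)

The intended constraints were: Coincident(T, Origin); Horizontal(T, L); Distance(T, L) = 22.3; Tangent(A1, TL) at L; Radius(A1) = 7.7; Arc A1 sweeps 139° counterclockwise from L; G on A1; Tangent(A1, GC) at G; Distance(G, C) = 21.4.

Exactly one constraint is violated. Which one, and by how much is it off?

Distance(G, C) = 21.4 — off by 7.30.

T = (0.00, 0.00) ✓; T.y = 0.00, L.y = 0.00 ✓; |TL| = 22.30 ✓; ∠(NL, LT) = 90.00° ✓; |NL| = 7.700 ✓; bearing(N→G) − bearing(N→L) = 139.0° ✓; |NG| = 7.700 ✓; ∠(NG, GC) = 90.00° ✓; |GC| = 28.70 ✗.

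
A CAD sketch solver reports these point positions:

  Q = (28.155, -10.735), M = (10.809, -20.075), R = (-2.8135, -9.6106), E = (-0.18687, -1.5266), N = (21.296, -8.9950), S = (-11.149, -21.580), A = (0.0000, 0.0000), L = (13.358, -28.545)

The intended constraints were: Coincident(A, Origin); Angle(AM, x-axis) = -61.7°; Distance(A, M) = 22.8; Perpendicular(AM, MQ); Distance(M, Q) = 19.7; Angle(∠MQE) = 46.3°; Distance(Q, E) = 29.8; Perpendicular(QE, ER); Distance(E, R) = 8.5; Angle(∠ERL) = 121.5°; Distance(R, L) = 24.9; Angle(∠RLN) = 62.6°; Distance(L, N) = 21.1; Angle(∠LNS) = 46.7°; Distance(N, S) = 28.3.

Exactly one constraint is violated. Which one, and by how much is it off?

Distance(N, S) = 28.3 — off by 6.50.

A = (0.00, 0.00) ✓; AM at -61.70° ✓; |AM| = 22.80 ✓; ∠(AM, MQ) = 90.00° ✓; |MQ| = 19.70 ✓; ∠MQE = 46.30° ✓; |QE| = 29.80 ✓; ∠(QE, ER) = 90.00° ✓; |ER| = 8.500 ✓; ∠ERL = 121.5° ✓; |RL| = 24.90 ✓; ∠RLN = 62.60° ✓; |LN| = 21.10 ✓; ∠LNS = 46.70° ✓; |NS| = 34.80 ✗.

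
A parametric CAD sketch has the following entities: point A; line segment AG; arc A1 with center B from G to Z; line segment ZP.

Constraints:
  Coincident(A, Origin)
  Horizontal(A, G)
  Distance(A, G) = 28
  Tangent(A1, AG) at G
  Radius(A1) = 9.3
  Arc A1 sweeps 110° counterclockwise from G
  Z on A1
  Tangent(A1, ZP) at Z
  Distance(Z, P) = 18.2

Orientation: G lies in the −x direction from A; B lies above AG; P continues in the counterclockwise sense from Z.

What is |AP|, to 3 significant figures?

39.0

On A1, G sits at bearing -90° from B; a 110° counterclockwise sweep puts Z at bearing 20°, so Z = B + 9.3·(cos 20°, sin 20°) = (-19.3, 12.5). The tangent condition forces BZ to be normal to ZP, so ZP runs along (−sin 20°, cos 20°); with |ZP| = 18.2, P = (-25.5, 29.6). Then |AP| = |P − A| = 39.0.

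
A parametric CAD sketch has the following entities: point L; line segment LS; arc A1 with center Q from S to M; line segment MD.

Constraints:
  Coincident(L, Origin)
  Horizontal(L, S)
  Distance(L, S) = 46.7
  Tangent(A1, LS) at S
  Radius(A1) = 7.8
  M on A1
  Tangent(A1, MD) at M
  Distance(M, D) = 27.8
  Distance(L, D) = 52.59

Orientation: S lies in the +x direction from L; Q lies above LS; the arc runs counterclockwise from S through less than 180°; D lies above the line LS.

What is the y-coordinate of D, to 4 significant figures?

35.56

L is at the origin; LS is horizontal with |LS| = 46.7 and S on the +x side, so S = (46.70, 0.000). A1 meets LS tangentially, so QS is at right angles to LS, so Q = S + (0, 7.8) = (46.70, 7.800). Since QM ⟂ MD (tangency), |QD| = √(7.8² + 27.8²) = 28.87 regardless of where M sits on A1. So D lies on both circle(L, 52.59) and circle(Q, 28.87); the above-LS intersection is D = (38.75, 35.56). M is the foot of the tangent from D: M = (53.34, 11.89).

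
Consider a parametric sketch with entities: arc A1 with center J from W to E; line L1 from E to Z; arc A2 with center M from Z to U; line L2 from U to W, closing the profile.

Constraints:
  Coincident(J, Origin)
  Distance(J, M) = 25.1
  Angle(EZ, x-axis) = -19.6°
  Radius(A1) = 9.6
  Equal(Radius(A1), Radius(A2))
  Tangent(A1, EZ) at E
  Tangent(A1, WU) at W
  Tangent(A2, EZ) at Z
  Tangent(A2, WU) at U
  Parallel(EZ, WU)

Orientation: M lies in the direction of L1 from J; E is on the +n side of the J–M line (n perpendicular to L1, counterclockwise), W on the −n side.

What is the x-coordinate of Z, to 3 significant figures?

26.9

Tangency of A1 to both parallel lines with radius 9.6 puts E and W at J ± 9.6·n: E = (3.22, 9.04), W = (-3.22, -9.04). Equal radii place Z and U the same way about M: Z = M + 9.6·n = (26.9, 0.624), U = M − 9.6·n = (20.4, -17.5). So Z.x = 26.9.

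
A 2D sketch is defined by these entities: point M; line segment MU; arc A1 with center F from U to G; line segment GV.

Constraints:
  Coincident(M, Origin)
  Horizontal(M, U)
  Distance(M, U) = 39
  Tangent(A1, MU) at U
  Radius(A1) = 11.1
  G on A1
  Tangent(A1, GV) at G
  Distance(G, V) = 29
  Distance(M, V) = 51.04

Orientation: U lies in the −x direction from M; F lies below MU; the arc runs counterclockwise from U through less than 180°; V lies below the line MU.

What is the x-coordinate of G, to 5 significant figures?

-47.876

Checks: |FG| = 11.10 ✓; ∠(FG, GV) = 90.00° ✓; |GV| = 29.00 ✓; |MV| = 51.04 ✓.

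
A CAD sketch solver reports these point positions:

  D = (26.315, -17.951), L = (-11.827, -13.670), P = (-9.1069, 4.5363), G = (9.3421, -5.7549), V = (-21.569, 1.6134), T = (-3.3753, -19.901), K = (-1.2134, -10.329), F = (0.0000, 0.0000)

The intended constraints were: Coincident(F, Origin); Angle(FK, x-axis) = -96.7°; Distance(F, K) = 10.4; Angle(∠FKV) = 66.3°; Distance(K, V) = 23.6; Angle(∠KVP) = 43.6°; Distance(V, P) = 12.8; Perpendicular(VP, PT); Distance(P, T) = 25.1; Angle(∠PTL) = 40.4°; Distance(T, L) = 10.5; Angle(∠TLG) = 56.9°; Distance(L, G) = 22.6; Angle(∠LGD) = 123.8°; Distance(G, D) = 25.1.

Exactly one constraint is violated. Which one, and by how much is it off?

Distance(G, D) = 25.1 — off by 4.20.

F = (0.00, 0.00) ✓; FK at -96.70° ✓; |FK| = 10.40 ✓; ∠FKV = 66.30° ✓; |KV| = 23.60 ✓; ∠KVP = 43.60° ✓; |VP| = 12.80 ✓; ∠(VP, PT) = 90.00° ✓; |PT| = 25.10 ✓; ∠PTL = 40.40° ✓; |TL| = 10.50 ✓; ∠TLG = 56.90° ✓; |LG| = 22.60 ✓; ∠LGD = 123.8° ✓; |GD| = 20.90 ✗.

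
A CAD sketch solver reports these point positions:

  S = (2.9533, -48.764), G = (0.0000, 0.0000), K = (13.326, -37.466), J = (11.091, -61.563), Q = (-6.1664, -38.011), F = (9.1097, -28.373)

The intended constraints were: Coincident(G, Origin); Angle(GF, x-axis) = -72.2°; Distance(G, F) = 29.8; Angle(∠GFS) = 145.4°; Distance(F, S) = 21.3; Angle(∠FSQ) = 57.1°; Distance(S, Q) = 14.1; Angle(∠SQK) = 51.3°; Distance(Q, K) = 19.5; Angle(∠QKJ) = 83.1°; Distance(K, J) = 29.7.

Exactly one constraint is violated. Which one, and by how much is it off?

Distance(K, J) = 29.7 — off by 5.50.

G = (0.00, 0.00) ✓; GF at -72.20° ✓; |GF| = 29.80 ✓; ∠GFS = 145.4° ✓; |FS| = 21.30 ✓; ∠FSQ = 57.10° ✓; |SQ| = 14.10 ✓; ∠SQK = 51.30° ✓; |QK| = 19.50 ✓; ∠QKJ = 83.10° ✓; |KJ| = 24.20 ✗.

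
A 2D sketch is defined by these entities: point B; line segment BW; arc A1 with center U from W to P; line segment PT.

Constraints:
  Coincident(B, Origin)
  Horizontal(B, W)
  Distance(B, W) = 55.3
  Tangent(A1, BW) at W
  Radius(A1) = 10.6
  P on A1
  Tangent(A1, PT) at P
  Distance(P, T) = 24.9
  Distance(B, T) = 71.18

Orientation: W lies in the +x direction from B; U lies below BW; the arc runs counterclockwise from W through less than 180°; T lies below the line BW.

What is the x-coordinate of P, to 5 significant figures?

46.581

Checks: ∠(UW, WB) = 90.00° ✓; |UP| = 10.60 ✓; ∠(UP, PT) = 90.00° ✓; |PT| = 24.90 ✓; |BT| = 71.18 ✓.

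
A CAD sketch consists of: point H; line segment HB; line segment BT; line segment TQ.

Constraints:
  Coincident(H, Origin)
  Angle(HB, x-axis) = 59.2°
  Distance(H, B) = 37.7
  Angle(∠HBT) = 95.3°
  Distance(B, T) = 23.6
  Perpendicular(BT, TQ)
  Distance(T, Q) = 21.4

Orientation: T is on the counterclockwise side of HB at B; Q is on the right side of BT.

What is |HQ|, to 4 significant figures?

64.86

H is at the origin; HB runs at 59.2° with length 37.7, so B = 37.7·(cos 59.2°, sin 59.2°) = (19.30, 32.38). ∠HBT = 95.3°, so BT runs at 59.2° + (180° − 95.3°) = 143.9° from the x-axis; with |BT| = 23.6, T = B + 23.6·(cos 143.9°, sin 143.9°) = (0.2355, 46.29). The perpendicularity gives TQ at right angles to BT; with |TQ| = 21.4 on the right of BT, Q = T + 21.4·(0.5892, 0.8080) = (12.84, 63.58). Then |HQ| = |Q − H| = 64.86.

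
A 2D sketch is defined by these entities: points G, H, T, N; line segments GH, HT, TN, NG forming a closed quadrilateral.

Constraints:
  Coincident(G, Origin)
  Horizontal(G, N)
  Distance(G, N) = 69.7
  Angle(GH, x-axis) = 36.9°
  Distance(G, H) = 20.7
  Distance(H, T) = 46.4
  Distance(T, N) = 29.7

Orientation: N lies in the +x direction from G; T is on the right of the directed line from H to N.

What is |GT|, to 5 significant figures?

53.055

G is at the origin; G and N share the same y with |GN| = 69.7 and N in +x, so N = (69.7, 0). GH runs at 36.9° with |GH| = 20.7, so H = (16.553, 12.429). T is determined by |HT| = 46.4 and |TN| = 29.7 together: it lies at the intersection of circle(H, 46.4) and circle(N, 29.7). With |HN| = 54.580, the foot of the radical line on HN is 38.932 from H and the perpendicular offset is √(46.4² − 38.932²) = 25.243. Taking the right-of-HN solution: T = (48.715, -21.017).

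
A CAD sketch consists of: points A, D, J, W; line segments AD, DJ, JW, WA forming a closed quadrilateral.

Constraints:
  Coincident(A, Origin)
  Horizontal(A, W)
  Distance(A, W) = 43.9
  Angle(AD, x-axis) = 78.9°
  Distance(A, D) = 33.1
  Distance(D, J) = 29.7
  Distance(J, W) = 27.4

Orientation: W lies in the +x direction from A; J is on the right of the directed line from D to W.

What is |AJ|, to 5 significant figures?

17.553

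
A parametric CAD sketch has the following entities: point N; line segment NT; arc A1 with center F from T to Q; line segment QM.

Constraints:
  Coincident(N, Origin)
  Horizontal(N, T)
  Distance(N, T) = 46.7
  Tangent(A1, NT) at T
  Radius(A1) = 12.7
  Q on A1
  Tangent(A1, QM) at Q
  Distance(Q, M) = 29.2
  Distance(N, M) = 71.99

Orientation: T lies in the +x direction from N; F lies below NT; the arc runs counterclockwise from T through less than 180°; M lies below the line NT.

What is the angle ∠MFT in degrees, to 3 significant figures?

159°

Checks: |FQ| = 12.70 ✓; ∠(FQ, QM) = 90.00° ✓; |QM| = 29.20 ✓; |NM| = 71.99 ✓.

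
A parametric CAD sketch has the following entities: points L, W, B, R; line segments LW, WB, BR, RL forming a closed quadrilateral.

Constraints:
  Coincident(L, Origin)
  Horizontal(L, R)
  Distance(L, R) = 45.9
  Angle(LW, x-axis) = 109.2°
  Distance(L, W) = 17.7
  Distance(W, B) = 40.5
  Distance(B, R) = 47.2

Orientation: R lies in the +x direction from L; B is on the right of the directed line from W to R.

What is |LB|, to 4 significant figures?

22.90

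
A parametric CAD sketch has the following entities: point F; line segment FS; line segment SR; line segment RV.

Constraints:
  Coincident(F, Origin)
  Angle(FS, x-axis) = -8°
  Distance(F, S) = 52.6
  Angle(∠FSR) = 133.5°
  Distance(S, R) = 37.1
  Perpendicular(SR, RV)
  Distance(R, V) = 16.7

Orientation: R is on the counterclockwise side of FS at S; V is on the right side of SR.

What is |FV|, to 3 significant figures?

91.6

F is at the origin; FS runs at -8.0° with length 52.6, so S = 52.6·(cos -8.0°, sin -8.0°) = (52.1, -7.32). ∠FSR = 133.5°, so SR runs at -8.0° + (180° − 133.5°) = 38.5° from the x-axis; with |SR| = 37.1, R = S + 37.1·(cos 38.5°, sin 38.5°) = (81.1, 15.8). SR is perpendicular to RV; with |RV| = 16.7 on the right of SR, V = R + 16.7·(0.623, -0.783) = (91.5, 2.71). Then |FV| = |V − F| = 91.6.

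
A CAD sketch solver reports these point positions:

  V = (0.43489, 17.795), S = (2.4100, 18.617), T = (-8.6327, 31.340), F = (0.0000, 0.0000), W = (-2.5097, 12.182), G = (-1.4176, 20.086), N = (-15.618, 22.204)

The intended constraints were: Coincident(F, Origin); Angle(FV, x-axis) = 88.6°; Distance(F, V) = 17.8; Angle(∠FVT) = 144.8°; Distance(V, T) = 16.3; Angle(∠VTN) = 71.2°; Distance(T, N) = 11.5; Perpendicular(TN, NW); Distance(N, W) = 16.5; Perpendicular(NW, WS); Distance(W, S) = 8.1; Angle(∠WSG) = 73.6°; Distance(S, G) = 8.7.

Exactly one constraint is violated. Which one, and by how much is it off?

Distance(S, G) = 8.7 — off by 4.60.

F = (0.00, 0.00) ✓; FV at 88.60° ✓; |FV| = 17.80 ✓; ∠FVT = 144.8° ✓; |VT| = 16.30 ✓; ∠VTN = 71.20° ✓; |TN| = 11.50 ✓; ∠(TN, NW) = 90.00° ✓; |NW| = 16.50 ✓; ∠(NW, WS) = 90.00° ✓; |WS| = 8.100 ✓; ∠WSG = 73.60° ✓; |SG| = 4.100 ✗.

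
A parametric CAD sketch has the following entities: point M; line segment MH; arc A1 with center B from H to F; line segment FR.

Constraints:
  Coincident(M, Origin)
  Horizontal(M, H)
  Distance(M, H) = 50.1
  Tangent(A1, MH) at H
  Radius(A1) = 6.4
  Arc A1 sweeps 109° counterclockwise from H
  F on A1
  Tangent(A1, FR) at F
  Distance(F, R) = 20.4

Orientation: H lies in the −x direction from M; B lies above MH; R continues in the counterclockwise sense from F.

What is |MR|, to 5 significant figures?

57.800

On A1, H sits at bearing -90° from B; a 109° counterclockwise sweep puts F at bearing 19°, so F = B + 6.4·(cos 19°, sin 19°) = (-44.049, 8.4836). A1 meets FR tangentially, so BF is at right angles to FR, so FR runs along (−sin 19°, cos 19°); with |FR| = 20.4, R = (-50.690, 27.772). Then |MR| = |R − M| = 57.800.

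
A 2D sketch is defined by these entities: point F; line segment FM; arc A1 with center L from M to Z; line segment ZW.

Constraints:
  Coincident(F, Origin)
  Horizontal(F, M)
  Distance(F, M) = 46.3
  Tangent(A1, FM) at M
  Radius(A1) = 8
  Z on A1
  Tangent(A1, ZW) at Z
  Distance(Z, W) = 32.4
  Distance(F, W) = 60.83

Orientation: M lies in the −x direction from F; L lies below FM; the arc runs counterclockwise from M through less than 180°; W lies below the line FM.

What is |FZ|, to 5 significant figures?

54.936

F is at the origin; F and M share the same y with |FM| = 46.3 and M on the −x side, so M = (-46.300, 0.0000). Tangency of A1 to FM means the radius LM is perpendicular to FM, so L = M + (0, -8) = (-46.300, -8.0000). Since LZ ⟂ ZW (tangency), |LW| = √(8.0² + 32.4²) = 33.373 regardless of where Z sits on A1. So W lies on both circle(F, 60.83) and circle(L, 33.373); the below-FM intersection is W = (-44.632, -41.331). Z is the foot of the tangent from W: Z = (-53.961, -10.304).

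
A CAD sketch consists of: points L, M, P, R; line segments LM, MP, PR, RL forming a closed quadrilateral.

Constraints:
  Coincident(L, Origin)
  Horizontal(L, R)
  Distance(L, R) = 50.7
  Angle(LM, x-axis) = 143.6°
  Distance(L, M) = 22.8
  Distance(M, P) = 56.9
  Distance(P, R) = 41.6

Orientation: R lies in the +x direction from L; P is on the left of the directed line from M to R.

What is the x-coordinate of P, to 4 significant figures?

33.15

Checks: |MP| = 56.90 ✓; |PR| = 41.60 ✓.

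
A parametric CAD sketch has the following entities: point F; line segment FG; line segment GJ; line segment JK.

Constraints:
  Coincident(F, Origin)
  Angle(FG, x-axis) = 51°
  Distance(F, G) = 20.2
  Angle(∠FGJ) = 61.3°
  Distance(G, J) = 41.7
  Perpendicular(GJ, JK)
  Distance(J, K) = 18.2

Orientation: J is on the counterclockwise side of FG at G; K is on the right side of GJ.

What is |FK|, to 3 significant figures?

48.1

F is at the origin; FG runs at 51.0° with length 20.2, so G = 20.2·(cos 51.0°, sin 51.0°) = (12.7, 15.7). ∠FGJ = 61.3°, so GJ runs at 51.0° + (180° − 61.3°) = 170° from the x-axis; with |GJ| = 41.7, J = G + 41.7·(cos 170°, sin 170°) = (-28.3, 23.2). The perpendicularity gives JK at right angles to GJ; with |JK| = 18.2 on the right of GJ, K = J + 18.2·(0.179, 0.984) = (-25.1, 41.1). Then |FK| = |K − F| = 48.1.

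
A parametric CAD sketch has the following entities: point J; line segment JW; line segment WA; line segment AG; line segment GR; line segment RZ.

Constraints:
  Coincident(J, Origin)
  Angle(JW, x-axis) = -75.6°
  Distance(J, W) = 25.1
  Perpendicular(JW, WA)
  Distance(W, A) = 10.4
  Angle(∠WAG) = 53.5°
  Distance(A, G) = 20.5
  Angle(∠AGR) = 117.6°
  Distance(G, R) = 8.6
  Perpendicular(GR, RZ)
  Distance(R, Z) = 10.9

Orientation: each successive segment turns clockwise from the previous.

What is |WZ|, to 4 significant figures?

9.655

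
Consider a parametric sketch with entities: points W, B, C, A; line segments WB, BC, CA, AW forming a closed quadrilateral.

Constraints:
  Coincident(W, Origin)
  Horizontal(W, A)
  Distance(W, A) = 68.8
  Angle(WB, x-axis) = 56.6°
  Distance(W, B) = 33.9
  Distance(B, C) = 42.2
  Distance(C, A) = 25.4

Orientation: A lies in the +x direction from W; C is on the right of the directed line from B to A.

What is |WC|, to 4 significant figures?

44.33

Checks: W = (0.00, 0.00) ✓; |BC| = 42.20 ✓; |CA| = 25.40 ✓.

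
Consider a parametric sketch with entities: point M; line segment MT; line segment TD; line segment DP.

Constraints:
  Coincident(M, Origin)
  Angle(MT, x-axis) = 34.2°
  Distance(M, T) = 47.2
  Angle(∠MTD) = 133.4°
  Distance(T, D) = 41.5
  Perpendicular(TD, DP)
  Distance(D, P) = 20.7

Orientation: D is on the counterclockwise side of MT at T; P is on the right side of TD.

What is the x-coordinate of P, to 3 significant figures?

66.1

∠MTD = 133.4°, so TD runs at 34.2° + (180° − 133.4°) = 80.8° from the x-axis; with |TD| = 41.5, D = T + 41.5·(cos 80.8°, sin 80.8°) = (45.7, 67.5). TD ⟂ DP; with |DP| = 20.7 on the right of TD, P = D + 20.7·(0.987, -0.160) = (66.1, 64.2). So P.x = 66.1.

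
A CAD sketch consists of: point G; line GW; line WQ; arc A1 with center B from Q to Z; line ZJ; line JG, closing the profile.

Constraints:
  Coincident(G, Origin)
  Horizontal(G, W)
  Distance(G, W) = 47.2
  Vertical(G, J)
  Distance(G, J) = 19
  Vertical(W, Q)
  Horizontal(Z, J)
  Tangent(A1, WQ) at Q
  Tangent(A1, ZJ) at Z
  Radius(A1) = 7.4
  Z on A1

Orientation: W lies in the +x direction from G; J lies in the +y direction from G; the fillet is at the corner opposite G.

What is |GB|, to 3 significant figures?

41.5

G is at the origin; GW is horizontal with |GW| = 47.2 and W on the +x side, so W = (47.2, 0.00). GJ is vertical with |GJ| = 19.0 and J on the +y side, so J = (0.00, 19.0). The virtual corner opposite G is at (47.2, 19.0). A1 meets WQ tangentially, so BQ is at right angles to WQ and since A1 is tangent to ZJ there, BZ ⟂ ZJ, with radius 7.4, so the center B sits 7.4 in from both sides at B = (39.8, 11.6). Then |GB| = |B − G| = 41.5.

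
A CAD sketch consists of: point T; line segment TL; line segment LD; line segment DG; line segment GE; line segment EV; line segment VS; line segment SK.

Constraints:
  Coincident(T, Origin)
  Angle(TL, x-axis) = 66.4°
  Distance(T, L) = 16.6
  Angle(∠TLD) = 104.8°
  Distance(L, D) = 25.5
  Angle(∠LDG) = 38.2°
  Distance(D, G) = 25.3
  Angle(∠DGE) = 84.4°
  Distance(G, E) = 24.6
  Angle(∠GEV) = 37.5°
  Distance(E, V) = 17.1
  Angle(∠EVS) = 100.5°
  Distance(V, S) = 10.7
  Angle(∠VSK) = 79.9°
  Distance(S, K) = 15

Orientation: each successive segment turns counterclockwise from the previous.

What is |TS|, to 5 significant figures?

11.923

T is at the origin; TL runs at 66.4° with length 16.6, so L = (6.6458, 15.212). ∠TLD = 104.8° gives LD at 141.60° from the x-axis; with |LD| = 25.5, D = (-13.338, 31.051). ∠LDG = 38.2° gives DG at -76.600° from the x-axis; with |DG| = 25.3, G = (-7.4752, 6.4397). ∠DGE = 84.4° gives GE at 19.000° from the x-axis; with |GE| = 24.6, E = (15.785, 14.449). ∠GEV = 37.5° gives EV at 161.50° from the x-axis; with |EV| = 17.1, V = (-0.43174, 19.875). ∠EVS = 100.5° gives VS at -119.00° from the x-axis; with |VS| = 10.7, S = (-5.6192, 10.516). Then |TS| = |S − T| = 11.923.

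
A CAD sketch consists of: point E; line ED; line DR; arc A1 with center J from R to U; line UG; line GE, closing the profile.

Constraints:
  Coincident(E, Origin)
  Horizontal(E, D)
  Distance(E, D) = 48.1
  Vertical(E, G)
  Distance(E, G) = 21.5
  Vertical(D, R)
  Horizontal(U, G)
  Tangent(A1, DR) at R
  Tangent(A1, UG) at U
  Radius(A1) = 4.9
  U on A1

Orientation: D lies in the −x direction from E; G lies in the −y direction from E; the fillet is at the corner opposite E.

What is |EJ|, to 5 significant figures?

46.280

E is at the origin; E and D share the same y with |ED| = 48.1 and D on the −x side, so D = (-48.100, 0.0000). E and G share the same x with |EG| = 21.5 and G on the −y side, so G = (0.0000, -21.500). The virtual corner opposite E is at (-48.100, -21.500). Tangency of A1 to DR means the radius JR is perpendicular to DR and since A1 is tangent to UG there, JU ⟂ UG, with radius 4.9, so the center J sits 4.9 in from both sides at J = (-43.200, -16.600). Then |EJ| = |J − E| = 46.280.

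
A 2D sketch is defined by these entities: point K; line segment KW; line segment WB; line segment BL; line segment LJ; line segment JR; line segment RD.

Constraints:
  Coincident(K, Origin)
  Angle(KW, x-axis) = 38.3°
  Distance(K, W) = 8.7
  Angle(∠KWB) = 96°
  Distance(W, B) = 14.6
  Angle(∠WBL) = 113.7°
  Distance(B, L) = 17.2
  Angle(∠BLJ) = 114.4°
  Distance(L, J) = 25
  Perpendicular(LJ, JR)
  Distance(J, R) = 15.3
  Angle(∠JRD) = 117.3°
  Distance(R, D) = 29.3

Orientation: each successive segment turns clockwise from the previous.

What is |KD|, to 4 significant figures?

12.98

K is at the origin; KW runs at 38.3° with length 8.7, so W = (6.828, 5.392). ∠KWB = 96.0° gives WB at -45.70° from the x-axis; with |WB| = 14.6, B = (17.02, -5.057). ∠WBL = 113.7° gives BL at -112.0° from the x-axis; with |BL| = 17.2, L = (10.58, -21.00). ∠BLJ = 114.4° gives LJ at -177.6° from the x-axis; with |LJ| = 25.0, J = (-14.40, -22.05). The perpendicularity gives JR at right angles to LJ, so JR runs at 92.40°; with |JR| = 15.3, R = (-15.04, -6.765). ∠JRD = 117.3° gives RD at 29.70° from the x-axis; with |RD| = 29.3, D = (10.41, 7.752). Then |KD| = |D − K| = 12.98.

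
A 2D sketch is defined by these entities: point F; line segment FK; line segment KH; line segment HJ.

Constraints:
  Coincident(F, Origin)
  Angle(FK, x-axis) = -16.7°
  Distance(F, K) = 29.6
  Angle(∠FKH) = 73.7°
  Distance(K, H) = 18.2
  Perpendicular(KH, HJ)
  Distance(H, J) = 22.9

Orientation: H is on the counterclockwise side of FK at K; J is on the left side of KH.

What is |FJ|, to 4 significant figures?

11.32

F is at the origin; FK runs at -16.7° with length 29.6, so K = 29.6·(cos -16.7°, sin -16.7°) = (28.35, -8.506). ∠FKH = 73.7°, so KH runs at -16.7° + (180° − 73.7°) = 89.60° from the x-axis; with |KH| = 18.2, H = K + 18.2·(cos 89.60°, sin 89.60°) = (28.48, 9.694). The perpendicularity gives HJ at right angles to KH; with |HJ| = 22.9 on the left of KH, J = H + 22.9·(-1.000, 0.006981) = (5.579, 9.854). Then |FJ| = |J − F| = 11.32.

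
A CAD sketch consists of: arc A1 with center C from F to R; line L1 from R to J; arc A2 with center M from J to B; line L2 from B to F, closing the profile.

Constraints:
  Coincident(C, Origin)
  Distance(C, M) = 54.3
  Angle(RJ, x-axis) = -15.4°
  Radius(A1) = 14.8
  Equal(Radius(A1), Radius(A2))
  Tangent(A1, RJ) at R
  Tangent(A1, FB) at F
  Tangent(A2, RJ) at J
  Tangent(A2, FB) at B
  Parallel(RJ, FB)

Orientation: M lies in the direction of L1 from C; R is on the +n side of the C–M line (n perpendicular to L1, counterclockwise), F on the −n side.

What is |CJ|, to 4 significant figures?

56.28

The slot axis is L1's direction at -15.4°, so u = (cos -15.4°, sin -15.4°) = (0.9641, -0.2656) and n = (−sin -15.4°, cos -15.4°) = (0.2656, 0.9641). C is at the origin and M lies 54.3 along u from C, so M = 54.3·u = (52.35, -14.42). Tangency of A1 to both parallel lines with radius 14.8 puts R and F at C ± 14.8·n: R = (3.930, 14.27), F = (-3.930, -14.27). Equal radii place J and B the same way about M: J = M + 14.8·n = (56.28, -0.1511), B = M − 14.8·n = (48.42, -28.69). Then |CJ| = |J − C| = 56.28.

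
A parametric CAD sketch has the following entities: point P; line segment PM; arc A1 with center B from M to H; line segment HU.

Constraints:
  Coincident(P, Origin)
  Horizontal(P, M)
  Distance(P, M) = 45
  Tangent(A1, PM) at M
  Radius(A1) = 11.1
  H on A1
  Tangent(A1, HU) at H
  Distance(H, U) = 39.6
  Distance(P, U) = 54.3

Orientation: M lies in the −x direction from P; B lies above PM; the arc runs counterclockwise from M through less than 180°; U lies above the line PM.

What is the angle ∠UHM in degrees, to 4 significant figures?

140.9°

P is at the origin; PM is horizontal with |PM| = 45.0 and M on the −x side, so M = (-45.00, 0.000). A1 meets PM tangentially, so BM is at right angles to PM, so B = M + (0, 11.1) = (-45.00, 11.10). Since BH ⟂ HU (tangency), |BU| = √(11.1² + 39.6²) = 41.13 regardless of where H sits on A1. So U lies on both circle(P, 54.3) and circle(B, 41.13); the above-PM intersection is U = (-26.09, 47.62). H is the foot of the tangent from U: H = (-34.13, 8.846).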